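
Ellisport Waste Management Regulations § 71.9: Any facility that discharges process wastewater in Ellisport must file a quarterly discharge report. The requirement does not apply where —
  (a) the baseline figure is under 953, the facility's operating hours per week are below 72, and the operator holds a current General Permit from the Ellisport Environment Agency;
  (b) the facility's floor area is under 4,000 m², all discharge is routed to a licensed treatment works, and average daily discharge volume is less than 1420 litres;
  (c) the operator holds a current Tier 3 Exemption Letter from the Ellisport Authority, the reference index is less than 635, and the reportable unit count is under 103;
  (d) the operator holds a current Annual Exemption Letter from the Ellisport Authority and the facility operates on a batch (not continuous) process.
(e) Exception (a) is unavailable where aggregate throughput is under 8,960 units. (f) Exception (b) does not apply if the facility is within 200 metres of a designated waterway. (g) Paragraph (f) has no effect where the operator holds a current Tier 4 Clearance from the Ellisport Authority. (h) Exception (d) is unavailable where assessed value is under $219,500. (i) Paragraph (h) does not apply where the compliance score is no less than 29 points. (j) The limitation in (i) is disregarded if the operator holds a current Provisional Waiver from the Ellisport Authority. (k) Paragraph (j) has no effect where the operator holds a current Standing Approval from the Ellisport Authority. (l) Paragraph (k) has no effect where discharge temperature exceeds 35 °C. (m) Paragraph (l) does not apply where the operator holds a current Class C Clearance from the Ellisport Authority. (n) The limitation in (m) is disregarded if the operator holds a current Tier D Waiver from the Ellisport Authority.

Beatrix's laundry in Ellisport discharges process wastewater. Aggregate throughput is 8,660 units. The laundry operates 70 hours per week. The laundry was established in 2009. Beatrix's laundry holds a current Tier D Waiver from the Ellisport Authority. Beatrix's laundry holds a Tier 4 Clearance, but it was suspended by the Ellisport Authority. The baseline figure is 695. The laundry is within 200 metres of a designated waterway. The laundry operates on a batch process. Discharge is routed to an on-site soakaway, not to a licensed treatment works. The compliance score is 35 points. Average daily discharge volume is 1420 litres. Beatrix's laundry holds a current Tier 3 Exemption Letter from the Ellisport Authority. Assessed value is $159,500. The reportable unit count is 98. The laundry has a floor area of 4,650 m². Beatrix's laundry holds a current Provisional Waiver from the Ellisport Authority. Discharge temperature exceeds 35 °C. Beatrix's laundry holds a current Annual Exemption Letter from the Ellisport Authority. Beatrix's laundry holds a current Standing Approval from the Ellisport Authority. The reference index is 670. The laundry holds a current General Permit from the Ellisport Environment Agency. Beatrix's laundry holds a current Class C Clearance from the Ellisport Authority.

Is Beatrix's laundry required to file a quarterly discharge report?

Yes — Beatrix's laundry must file a quarterly discharge report.

Exception (a)'s conditions are all satisfied: the baseline figure is 695, under the 953 limit; the facility's operating hours per week are 70, below the 72 limit; a current General Permit is held. However, paragraph (e) must be considered: (e) operates against (a): aggregate throughput is 8,660 units, under the 8,960 units limit. (a) is therefore removed.
Exception (b) fails — the facility's floor area is 4,650 m², not under 4,000 m².
Exception (c) does not apply: the reference index is 670, not less than 635.
Exception (d): a current Annual Exemption Letter is held; the facility operates on a batch process — every condition holds. But applying paragraphs (h)–(n): (h) operates against (d): assessed value is $159,500, under the $219,500 limit. (i) is engaged (the compliance score is 35 points, meeting the 29 points threshold), but is displaced by (j): (j) is triggered — a current Provisional Waiver is held. (k) is engaged (a current Standing Approval is held), but yields to (l): (l) operates against (k): discharge temperature exceeds 35 °C. (m) would limit (l) — a current Class C Clearance is held — but (n) sets (m) aside: (n) applies — a current Tier D Waiver is held. (d) is therefore removed.
No exception is made out. Beatrix's laundry falls within the general rule.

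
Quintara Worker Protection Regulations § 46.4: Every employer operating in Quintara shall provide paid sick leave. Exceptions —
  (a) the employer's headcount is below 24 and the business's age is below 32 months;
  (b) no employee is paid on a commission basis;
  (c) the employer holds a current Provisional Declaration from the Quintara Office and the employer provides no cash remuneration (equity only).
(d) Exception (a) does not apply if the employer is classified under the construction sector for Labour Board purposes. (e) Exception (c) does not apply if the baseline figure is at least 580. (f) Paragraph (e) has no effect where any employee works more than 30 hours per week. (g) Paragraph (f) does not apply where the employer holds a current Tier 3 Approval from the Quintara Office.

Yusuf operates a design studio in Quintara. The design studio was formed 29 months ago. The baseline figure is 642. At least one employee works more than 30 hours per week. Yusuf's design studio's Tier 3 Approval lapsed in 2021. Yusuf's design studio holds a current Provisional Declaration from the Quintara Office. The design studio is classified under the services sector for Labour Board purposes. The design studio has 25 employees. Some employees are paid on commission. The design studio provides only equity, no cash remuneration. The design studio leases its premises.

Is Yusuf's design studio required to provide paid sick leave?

No — exception (c) applies; Yusuf's design studio is not required to provide paid sick leave.

Exception (a) requires that the employer's headcount is below 24; but the employer's headcount is 25, not below 24, so (a) is unavailable.
Exception (b) requires that no employee is paid on a commission basis; but some employees are paid on commission, so (b) is unavailable.
Exception (c) is satisfied on its face — a current Provisional Declaration is held; remuneration is equity-only. As to paragraphs (e)–(g): (e) would limit (c) — the baseline figure is 642, meeting the 580 threshold — but (f) sets (e) aside: (f) operates against (e): at least one employee exceeds 30 hours/week. (g) is not engaged (no current Tier 3 Approval is held), so (f) stands. (c) remains available.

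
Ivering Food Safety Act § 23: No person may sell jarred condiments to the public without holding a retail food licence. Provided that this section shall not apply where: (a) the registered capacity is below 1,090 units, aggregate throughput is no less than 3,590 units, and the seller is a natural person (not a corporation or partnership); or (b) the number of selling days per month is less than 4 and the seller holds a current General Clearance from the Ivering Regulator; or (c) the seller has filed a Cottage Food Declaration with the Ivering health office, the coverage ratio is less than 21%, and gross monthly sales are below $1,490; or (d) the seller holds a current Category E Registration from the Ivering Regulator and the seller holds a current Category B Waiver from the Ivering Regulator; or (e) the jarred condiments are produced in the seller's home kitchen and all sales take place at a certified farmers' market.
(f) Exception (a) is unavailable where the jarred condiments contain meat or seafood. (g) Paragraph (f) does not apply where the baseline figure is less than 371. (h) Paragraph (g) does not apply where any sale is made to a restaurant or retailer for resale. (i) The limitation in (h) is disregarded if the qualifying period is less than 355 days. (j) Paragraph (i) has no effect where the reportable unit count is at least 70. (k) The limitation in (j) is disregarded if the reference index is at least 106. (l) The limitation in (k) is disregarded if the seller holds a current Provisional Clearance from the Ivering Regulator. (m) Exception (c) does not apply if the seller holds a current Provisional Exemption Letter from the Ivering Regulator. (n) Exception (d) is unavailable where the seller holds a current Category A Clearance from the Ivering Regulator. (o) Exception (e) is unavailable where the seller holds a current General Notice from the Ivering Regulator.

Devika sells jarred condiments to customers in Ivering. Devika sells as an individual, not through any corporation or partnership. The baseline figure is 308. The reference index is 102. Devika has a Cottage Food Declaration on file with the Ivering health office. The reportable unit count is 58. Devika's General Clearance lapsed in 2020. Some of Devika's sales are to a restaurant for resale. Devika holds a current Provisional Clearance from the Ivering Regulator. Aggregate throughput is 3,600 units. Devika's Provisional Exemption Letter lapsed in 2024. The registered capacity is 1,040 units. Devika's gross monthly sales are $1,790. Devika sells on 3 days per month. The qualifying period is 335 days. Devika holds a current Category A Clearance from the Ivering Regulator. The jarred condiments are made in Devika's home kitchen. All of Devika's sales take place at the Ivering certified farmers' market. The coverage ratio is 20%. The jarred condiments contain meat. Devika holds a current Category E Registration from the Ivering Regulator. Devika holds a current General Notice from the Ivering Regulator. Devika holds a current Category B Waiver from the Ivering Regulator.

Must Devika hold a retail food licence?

Exception (a): the registered capacity is 1,040 units, below the 1,090 units limit; aggregate throughput is 3,600 units, meeting the 3,590 units threshold; the seller is a natural person — every condition holds. Under paragraphs (f)–(l): (f) operates (the jarred condiments contain meat), but is set aside by (g): (g) operates against (f): the baseline figure is 308, less than the 371 limit. (h) is triggered (some sales are to a restaurant for resale), but is set aside by (i): (i) is triggered — the qualifying period is 335 days, less than the 355 days limit. (j), which would lift (i), is not triggered — the reportable unit count is 58, short of 70. (a) remains available.
Exception (b) requires that the seller holds a current General Clearance from the Ivering Regulator; but there is no General Clearance in force, so (b) is unavailable.
Exception (c) fails — gross monthly sales are $1,790, not below $1,490.
Exception (d)'s conditions are all satisfied: a current Category E Registration is held; a current Category B Waiver is held. However, paragraph (n) must be considered: (n) applies — a current Category A Clearance is held. (d) is therefore removed.
Exception (e)'s conditions are all satisfied: the jarred condiments are home-kitchen produced; all sales are at a certified farmers' market. However, paragraph (o) must be considered: (o) is engaged — a current General Notice is held. Exception (e) does not apply.

No — exception (a) applies; Devika is not required to hold a retail food licence.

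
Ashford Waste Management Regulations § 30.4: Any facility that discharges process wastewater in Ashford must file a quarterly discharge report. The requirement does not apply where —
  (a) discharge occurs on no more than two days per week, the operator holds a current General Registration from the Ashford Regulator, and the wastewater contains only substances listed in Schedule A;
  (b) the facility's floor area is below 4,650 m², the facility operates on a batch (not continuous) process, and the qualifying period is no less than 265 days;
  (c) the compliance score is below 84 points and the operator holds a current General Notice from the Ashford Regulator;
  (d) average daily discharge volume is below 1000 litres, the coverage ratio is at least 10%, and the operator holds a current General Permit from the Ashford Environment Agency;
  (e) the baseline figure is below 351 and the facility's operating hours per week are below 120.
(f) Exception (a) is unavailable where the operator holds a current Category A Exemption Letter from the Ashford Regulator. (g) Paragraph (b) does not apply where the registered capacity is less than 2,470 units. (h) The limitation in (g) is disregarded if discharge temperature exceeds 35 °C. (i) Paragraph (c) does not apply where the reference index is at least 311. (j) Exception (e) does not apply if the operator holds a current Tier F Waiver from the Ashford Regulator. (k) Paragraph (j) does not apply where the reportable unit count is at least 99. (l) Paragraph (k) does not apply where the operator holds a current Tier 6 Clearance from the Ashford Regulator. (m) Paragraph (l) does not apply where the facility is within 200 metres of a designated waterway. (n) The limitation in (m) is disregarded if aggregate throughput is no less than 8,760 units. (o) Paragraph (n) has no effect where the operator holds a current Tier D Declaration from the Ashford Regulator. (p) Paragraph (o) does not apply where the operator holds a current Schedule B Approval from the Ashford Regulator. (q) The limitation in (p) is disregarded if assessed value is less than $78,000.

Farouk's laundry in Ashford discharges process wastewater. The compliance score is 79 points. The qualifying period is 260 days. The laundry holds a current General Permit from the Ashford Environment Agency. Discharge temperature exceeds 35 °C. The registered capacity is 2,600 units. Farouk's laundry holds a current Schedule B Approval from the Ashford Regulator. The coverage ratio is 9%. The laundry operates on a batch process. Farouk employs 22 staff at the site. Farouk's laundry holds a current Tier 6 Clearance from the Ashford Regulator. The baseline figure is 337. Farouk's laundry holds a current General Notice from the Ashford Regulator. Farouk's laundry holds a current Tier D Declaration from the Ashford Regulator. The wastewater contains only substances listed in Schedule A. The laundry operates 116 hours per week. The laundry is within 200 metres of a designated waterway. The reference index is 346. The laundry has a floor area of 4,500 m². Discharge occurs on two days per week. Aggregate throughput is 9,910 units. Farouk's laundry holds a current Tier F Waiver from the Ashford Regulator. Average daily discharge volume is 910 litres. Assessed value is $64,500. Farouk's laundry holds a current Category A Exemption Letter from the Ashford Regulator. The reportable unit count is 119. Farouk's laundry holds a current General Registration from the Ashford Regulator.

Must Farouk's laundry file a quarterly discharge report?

Exception (a) is satisfied on its face — discharge occurs on no more than two days per week; a current General Registration is held; the wastewater is Schedule-A-only. However, paragraph (f) must be considered: (f) operates against (a): a current Category A Exemption Letter is held. So (a) is unavailable.
Exception (b) requires that the qualifying period is no less than 265 days; but the qualifying period is 260 days, short of 265 days, so (b) is unavailable.
Exception (c) is satisfied on its face — the compliance score is 79 points, below the 84 points limit; a current General Notice is held. But applying paragraph (i): (i) operates against (c): the reference index is 346, meeting the 311 threshold. (c) is therefore removed.
Exception (d) requires that the coverage ratio is at least 10%; but the coverage ratio is 9%, short of 10%, so (d) is unavailable.
Exception (e): the baseline figure is 337, below the 351 limit; the facility's operating hours per week are 116, below the 120 limit — every condition holds. Considering the limiting provisions: (j) operates (a current Tier F Waiver is held), but is displaced by (k): (k) is triggered — the reportable unit count is 119, meeting the 99 threshold. (l) applies (a current Tier 6 Clearance is held), but is set aside by (m): (m) is triggered — the laundry is within 200 m of a designated waterway. (n) would limit (m) — aggregate throughput is 9,910 units, meeting the 8,760 units threshold — but (o) sets (n) aside: (o) operates — a current Tier D Declaration is held. (p) is engaged (a current Schedule B Approval is held), but yields to (q): (q) applies — assessed value is $64,500, less than the $78,000 limit. So (e) applies.

No — exception (e) applies; Farouk's laundry is not required to file a quarterly discharge report.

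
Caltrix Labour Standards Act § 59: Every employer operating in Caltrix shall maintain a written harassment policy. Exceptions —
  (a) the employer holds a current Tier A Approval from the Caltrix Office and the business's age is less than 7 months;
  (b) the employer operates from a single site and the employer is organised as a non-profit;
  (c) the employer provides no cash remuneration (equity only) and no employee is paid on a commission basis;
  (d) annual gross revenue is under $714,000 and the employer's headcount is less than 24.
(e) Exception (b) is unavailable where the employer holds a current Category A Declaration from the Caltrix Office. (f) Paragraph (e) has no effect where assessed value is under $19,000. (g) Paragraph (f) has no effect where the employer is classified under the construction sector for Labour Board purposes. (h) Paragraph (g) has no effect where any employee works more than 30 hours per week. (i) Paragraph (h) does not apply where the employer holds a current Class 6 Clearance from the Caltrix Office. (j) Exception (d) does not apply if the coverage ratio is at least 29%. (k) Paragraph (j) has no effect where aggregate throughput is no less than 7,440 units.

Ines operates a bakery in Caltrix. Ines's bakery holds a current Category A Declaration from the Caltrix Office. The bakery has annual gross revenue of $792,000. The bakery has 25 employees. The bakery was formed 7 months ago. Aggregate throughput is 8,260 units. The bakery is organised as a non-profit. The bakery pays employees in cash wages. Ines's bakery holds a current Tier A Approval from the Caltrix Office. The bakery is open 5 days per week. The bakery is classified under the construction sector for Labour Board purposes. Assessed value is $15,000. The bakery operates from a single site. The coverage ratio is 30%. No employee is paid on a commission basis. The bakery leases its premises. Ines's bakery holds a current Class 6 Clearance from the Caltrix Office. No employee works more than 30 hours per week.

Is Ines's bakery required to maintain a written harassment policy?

Yes — Ines's bakery must maintain a written harassment policy.

Exception (a) does not apply: the business's age is 7 months, not less than 7 months.
Exception (b) is satisfied on its face — the employer operates from a single site; the employer is a non-profit. Turning to paragraphs (e)–(i): (e) operates — a current Category A Declaration is held. (f) is triggered (assessed value is $15,000, under the $19,000 limit), but is overridden by (g): (g) operates against (f): the bakery is classified under the construction sector. (h), which would lift (g), does not operate here — no employee exceeds 30 hours/week. Exception (b) does not apply.
Exception (c) fails — employees are paid cash wages.
Exception (d) requires that annual gross revenue is under $714,000; but annual gross revenue is $792,000, not under $714,000, so (d) is unavailable.
No exception applies. The general rule governs.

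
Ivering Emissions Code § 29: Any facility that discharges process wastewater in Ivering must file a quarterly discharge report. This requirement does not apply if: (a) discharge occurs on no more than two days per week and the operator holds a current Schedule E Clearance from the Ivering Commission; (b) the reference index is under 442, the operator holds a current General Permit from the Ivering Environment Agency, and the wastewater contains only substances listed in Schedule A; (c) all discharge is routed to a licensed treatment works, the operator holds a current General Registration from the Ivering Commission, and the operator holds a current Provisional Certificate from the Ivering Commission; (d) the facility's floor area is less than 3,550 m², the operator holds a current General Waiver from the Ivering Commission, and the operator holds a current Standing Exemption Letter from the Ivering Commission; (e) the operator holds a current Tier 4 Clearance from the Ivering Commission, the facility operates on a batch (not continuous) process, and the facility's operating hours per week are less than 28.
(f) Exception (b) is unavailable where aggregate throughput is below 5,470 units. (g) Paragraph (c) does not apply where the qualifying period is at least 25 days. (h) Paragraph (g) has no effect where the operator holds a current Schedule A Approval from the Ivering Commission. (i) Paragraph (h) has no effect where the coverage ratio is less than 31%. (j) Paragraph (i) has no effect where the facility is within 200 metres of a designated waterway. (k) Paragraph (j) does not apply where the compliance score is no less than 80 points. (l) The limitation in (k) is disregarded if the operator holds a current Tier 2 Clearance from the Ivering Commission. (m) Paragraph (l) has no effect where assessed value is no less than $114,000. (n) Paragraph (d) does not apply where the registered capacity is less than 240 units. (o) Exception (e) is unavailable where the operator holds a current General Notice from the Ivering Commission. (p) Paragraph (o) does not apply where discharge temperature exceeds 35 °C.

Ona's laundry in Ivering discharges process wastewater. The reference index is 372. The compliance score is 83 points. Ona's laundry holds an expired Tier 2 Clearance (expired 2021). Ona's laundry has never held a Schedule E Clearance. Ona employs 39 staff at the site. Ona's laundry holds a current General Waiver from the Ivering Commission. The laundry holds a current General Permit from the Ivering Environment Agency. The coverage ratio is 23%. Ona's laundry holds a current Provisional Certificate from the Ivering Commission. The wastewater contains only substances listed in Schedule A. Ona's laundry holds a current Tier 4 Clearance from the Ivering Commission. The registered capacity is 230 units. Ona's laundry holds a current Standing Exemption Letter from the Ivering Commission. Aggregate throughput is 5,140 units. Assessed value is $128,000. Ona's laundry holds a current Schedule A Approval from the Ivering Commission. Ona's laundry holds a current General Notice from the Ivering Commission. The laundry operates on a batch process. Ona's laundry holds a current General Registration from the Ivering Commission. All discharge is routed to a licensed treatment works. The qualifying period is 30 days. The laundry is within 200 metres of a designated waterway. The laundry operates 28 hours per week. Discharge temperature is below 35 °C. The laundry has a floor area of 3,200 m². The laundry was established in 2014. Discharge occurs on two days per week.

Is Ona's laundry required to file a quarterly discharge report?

Yes — Ona's laundry must file a quarterly discharge report.

Exception (a) does not apply: there is no Schedule E Clearance in force.
Exception (b) is satisfied on its face — the reference index is 372, under the 442 limit; a current General Permit is held; the wastewater is Schedule-A-only. Turning to paragraph (f): (f) operates — aggregate throughput is 5,140 units, below the 5,470 units limit. (b) is therefore removed.
All of (c)'s requirements are met (discharge is routed to a licensed treatment works; a current General Registration is held; a current Provisional Certificate is held). However, paragraphs (g)–(m) must be considered: (g) operates against (c): the qualifying period is 30 days, meeting the 25 days threshold. (h) would limit (g) — a current Schedule A Approval is held — but (i) sets (h) aside: (i) operates against (h): the coverage ratio is 23%, less than the 31% limit. (j) applies (the laundry is within 200 m of a designated waterway), but is overridden by (k): (k) operates — the compliance score is 83 points, meeting the 80 points threshold. (l) is inapplicable (the Tier 2 Clearance is not current), so (k) stands. Exception (c) does not apply.
Exception (d) is satisfied on its face — the facility's floor area is 3,200 m², less than the 3,550 m² limit; a current General Waiver is held; a current Standing Exemption Letter is held. But: (n) operates against (d): the registered capacity is 230 units, less than the 240 units limit. Exception (d) does not apply.
Exception (e) requires that the facility's operating hours per week are less than 28; but the facility's operating hours per week are 28, not less than 28, so (e) is unavailable.
None of the exceptions is available; § 29 applies in full.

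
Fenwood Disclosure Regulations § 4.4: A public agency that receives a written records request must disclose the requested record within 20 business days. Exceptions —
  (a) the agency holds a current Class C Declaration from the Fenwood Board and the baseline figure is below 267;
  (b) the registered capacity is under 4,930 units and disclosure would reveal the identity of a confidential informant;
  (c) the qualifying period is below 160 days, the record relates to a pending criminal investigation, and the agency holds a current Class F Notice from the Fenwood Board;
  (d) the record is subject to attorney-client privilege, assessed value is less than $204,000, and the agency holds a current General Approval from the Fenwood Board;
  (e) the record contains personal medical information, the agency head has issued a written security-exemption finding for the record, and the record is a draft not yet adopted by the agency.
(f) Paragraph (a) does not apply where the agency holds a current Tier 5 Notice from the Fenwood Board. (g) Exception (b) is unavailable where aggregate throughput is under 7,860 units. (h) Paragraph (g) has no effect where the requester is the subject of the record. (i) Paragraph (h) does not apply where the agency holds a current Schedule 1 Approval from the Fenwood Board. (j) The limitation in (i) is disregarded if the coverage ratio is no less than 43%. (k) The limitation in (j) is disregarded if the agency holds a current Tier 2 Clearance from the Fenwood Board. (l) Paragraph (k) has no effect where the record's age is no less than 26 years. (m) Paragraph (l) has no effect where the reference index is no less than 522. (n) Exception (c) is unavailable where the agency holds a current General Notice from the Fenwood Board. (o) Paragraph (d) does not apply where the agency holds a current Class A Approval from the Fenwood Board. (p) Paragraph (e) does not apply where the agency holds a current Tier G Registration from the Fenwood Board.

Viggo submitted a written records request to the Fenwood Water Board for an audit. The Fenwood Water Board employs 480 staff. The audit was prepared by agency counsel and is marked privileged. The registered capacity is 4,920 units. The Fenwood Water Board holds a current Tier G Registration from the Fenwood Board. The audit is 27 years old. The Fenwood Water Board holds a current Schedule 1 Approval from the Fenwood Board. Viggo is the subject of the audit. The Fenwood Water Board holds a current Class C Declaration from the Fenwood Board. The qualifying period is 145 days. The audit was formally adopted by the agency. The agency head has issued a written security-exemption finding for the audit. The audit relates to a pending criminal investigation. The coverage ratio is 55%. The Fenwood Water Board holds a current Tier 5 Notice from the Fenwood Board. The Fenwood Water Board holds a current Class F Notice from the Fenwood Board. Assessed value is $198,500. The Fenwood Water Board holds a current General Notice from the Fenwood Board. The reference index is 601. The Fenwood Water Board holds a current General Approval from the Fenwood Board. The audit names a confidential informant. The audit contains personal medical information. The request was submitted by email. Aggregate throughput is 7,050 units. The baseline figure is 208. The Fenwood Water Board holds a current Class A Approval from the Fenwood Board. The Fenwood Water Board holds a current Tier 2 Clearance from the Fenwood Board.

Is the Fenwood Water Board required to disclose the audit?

Yes — the Fenwood Water Board must disclose the audit.

Exception (a): a current Class C Declaration is held; the baseline figure is 208, below the 267 limit — every condition holds. However, paragraph (f) must be considered: (f) is engaged — a current Tier 5 Notice is held. Exception (a) does not apply.
All of (b)'s requirements are met (the registered capacity is 4,920 units, under the 4,930 units limit; the audit names a confidential informant). Turning to paragraphs (g)–(m): (g) operates against (b): aggregate throughput is 7,050 units, under the 7,860 units limit. (h) would limit (g) — Viggo is the subject of the audit — but (i) sets (h) aside: (i) is triggered — a current Schedule 1 Approval is held. (j) is triggered (the coverage ratio is 55%, meeting the 43% threshold), but is overridden by (k): (k) is engaged — a current Tier 2 Clearance is held. (l) would limit (k) — the record's age is 27 years, meeting the 26 years threshold — but (m) sets (l) aside: (m) operates against (l): the reference index is 601, meeting the 522 threshold. So (b) is unavailable.
Exception (c): the qualifying period is 145 days, below the 160 days limit; the audit relates to a pending investigation; a current Class F Notice is held — every condition holds. But applying paragraph (n): (n) operates against (c): a current General Notice is held. Exception (c) does not apply.
Exception (d): the audit is privileged; assessed value is $198,500, less than the $204,000 limit; a current General Approval is held — every condition holds. However, paragraph (o) must be considered: (o) applies — a current Class A Approval is held. (d) is therefore removed.
Exception (e) requires that the record is a draft not yet adopted by the agency; but the audit has been formally adopted, so (e) is unavailable.
Every exception is unavailable, so the rule governs.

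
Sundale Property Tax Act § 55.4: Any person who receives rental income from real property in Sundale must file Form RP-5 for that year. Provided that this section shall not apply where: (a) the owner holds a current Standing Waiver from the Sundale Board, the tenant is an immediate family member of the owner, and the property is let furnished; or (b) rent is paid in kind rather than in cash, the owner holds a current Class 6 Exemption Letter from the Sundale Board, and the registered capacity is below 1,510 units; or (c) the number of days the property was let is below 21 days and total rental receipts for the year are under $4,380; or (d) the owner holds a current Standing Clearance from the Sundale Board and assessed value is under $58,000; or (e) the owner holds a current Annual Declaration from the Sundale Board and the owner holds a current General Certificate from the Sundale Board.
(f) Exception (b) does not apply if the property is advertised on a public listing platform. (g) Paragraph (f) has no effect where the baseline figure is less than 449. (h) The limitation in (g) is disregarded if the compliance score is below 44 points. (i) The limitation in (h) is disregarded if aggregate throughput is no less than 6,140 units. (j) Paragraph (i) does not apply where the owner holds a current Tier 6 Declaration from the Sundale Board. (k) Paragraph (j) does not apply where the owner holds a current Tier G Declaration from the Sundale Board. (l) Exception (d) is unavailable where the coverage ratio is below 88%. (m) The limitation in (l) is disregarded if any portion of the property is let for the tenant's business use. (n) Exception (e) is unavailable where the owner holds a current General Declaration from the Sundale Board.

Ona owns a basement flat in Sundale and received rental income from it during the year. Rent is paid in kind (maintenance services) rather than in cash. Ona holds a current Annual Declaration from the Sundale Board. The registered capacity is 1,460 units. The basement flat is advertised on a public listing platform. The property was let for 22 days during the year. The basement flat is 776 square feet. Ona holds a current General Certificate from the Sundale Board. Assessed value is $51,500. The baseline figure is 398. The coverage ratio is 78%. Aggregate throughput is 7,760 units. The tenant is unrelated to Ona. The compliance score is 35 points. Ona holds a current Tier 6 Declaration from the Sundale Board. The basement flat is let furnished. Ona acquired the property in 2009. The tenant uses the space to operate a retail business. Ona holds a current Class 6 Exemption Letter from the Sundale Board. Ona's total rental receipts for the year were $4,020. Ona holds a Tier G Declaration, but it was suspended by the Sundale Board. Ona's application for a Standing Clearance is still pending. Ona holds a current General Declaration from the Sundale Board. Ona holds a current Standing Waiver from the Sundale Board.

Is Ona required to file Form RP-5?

Yes — Ona must file Form RP-5.

Exception (a) fails — the tenant is unrelated to the owner.
Exception (b)'s conditions are all satisfied: rent is paid in kind; a current Class 6 Exemption Letter is held; the registered capacity is 1,460 units, below the 1,510 units limit. But applying paragraphs (f)–(k): (f) applies — the property is publicly advertised. (g) would limit (f) — the baseline figure is 398, less than the 449 limit — but (h) sets (g) aside: (h) is triggered — the compliance score is 35 points, below the 44 points limit. (i) operates (aggregate throughput is 7,760 units, meeting the 6,140 units threshold), but yields to (j): (j) operates against (i): a current Tier 6 Declaration is held. (k), which would lift (j), is not triggered — there is no Tier G Declaration in force. So (b) is unavailable.
Exception (c) requires that the number of days the property was let is below 21 days; but the number of days the property was let is 22 days, not below 21 days, so (c) is unavailable.
Exception (d) fails — there is no Standing Clearance in force.
Exception (e) is satisfied on its face — a current Annual Declaration is held; a current General Certificate is held. Turning to paragraph (n): (n) is engaged — a current General Declaration is held. So (e) is unavailable.
Every exception is unavailable, so the rule governs.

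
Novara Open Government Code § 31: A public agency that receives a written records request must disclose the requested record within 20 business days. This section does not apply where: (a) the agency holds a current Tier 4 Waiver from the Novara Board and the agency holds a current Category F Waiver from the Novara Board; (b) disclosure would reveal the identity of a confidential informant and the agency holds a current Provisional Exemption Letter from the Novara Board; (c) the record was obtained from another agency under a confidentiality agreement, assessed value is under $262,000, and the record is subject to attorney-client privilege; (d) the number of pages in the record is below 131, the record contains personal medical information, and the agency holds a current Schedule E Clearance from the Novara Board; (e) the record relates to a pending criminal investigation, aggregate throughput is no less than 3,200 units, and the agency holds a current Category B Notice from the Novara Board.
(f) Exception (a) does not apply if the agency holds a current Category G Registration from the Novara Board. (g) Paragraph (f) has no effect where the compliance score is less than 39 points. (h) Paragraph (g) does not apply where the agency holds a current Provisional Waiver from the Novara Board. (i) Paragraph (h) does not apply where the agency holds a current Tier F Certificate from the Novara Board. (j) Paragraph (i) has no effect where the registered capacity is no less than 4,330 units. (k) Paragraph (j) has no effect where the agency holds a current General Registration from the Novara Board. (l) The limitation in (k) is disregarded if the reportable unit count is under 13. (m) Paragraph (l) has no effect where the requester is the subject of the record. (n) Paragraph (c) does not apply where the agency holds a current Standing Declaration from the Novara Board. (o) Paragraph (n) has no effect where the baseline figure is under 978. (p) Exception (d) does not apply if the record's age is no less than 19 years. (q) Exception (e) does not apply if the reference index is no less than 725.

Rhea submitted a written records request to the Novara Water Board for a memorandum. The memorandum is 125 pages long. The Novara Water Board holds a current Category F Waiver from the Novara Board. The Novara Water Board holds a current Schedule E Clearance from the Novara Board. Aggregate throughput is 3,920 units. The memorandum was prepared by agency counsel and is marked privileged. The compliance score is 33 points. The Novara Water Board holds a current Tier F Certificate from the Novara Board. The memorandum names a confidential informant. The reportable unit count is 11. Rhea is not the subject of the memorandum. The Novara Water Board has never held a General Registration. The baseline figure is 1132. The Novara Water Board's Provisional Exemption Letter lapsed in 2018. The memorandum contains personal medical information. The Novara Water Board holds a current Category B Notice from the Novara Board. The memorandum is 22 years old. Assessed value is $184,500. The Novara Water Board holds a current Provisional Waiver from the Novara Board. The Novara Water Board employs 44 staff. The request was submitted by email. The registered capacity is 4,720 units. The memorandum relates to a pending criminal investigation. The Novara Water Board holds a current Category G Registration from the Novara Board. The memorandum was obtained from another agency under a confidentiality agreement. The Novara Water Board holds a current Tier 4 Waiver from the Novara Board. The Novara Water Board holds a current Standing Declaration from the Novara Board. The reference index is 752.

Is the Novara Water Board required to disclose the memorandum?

Exception (a) is satisfied on its face — a current Tier 4 Waiver is held; a current Category F Waiver is held. Turning to paragraphs (f)–(m): (f) operates against (a): a current Category G Registration is held. (g) is engaged (the compliance score is 33 points, less than the 39 points limit), but is displaced by (h): (h) is triggered — a current Provisional Waiver is held. (i) would limit (h) — a current Tier F Certificate is held — but (j) sets (i) aside: (j) operates against (i): the registered capacity is 4,720 units, meeting the 4,330 units threshold. (k) does not operate here (the General Registration is not current), so (j) stands. So (a) is unavailable.
Exception (b) fails — no current Provisional Exemption Letter is held.
Exception (c) is satisfied on its face — the memorandum was obtained under a confidentiality agreement; assessed value is $184,500, under the $262,000 limit; the memorandum is privileged. Turning to paragraphs (n)–(o): (n) operates against (c): a current Standing Declaration is held. (o) does not operate here (the baseline figure is 1,132, not under 978), so (n) stands. Exception (c) does not apply.
Exception (d): the number of pages in the record is 125, below the 131 limit; the memorandum contains personal medical information; a current Schedule E Clearance is held — every condition holds. But applying paragraph (p): (p) applies — the record's age is 22 years, meeting the 19 years threshold. So (d) is unavailable.
Exception (e)'s conditions are all satisfied: the memorandum relates to a pending investigation; aggregate throughput is 3,920 units, meeting the 3,200 units threshold; a current Category B Notice is held. Turning to paragraph (q): (q) operates against (e): the reference index is 752, meeting the 725 threshold. Exception (e) does not apply.
No exception is made out. the Novara Water Board falls within the general rule.

Yes — the Novara Water Board must disclose the memorandum.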